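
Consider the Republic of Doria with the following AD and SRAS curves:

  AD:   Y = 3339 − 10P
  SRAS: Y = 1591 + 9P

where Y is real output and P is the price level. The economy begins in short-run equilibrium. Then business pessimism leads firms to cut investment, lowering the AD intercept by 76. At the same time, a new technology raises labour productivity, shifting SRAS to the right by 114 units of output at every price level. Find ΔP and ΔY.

After both shocks: AD is Y = 3263 − 10P and SRAS is Y = 1705 + 9P.
Setting them equal: 1558 = 19P, so P = 82.
Y = 3263 − 10·82 = 2443.
Initially P = 92, Y = 2419, so ΔP = -10 and ΔY = +24.

ΔP = -10, ΔY = +24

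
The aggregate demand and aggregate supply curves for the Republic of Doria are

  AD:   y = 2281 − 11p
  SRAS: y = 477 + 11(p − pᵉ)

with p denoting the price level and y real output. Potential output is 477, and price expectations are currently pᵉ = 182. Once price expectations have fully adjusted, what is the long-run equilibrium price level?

Long-run p = 164

Short run: with pᵉ = 182, SRAS is y = 11p − 1525. Setting AD = SRAS gives 3806 = 22p, so p = 173 and y = 2281 − 11·173 = 378.
Output 378 is below potential 477, so over time expected prices fall and SRAS shifts right until y returns to 477.
Long run: y = 477 on the AD curve gives 477 = 2281 − 11p, so p = 164.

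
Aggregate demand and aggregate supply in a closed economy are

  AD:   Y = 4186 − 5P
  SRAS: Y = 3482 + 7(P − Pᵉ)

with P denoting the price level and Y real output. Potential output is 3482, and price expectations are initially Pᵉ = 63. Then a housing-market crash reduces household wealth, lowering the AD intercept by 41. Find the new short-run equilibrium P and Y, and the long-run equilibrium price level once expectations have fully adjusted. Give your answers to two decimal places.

AD shifts left: new AD is Y = 4145 − 5P. With Pᵉ = 63, SRAS is Y = 3041 + 7P.
Short run: 4145 − 5P = 3041 + 7P gives 1104 = 12P, so P = 92.00 and Y = 4145 − 5P = 3685.00.
Y = 3685.00 is above potential 3482; expectations adjust and SRAS shifts left until Y = 3482.
Long run: on the new AD curve, 3482 = 4145 − 5P gives P = 132.60.

Short run: P = 92.00, Y = 3685.00. Long run: P = 132.60.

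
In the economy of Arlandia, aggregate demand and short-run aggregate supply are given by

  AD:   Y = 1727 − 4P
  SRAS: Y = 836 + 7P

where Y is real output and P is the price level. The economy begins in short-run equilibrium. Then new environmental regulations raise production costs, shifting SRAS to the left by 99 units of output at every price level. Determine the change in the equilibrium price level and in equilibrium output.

This is a negative supply shock: SRAS shifts left.
New SRAS: Y = 737 + 7P.
Set AD = SRAS: 1727 − 4P = 737 + 7P, so 990 = 11P and P = 90.
Y = 1727 − 4·90 = 1367.
Initially P = 81, Y = 1403, so ΔP = +9 and ΔY = -36.

ΔP = +9, ΔY = -36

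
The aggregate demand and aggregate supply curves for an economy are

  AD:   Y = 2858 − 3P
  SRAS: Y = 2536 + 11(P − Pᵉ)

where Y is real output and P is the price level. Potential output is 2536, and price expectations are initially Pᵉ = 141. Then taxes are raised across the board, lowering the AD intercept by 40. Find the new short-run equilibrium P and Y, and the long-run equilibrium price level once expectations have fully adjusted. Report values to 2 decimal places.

AD shifts left: new AD is Y = 2818 − 3P. With Pᵉ = 141, SRAS is Y = 985 + 11P.
Short run: 2818 − 3P = 985 + 11P gives 1833 = 14P, so P = 130.93 and Y = 2818 − 3P = 2425.21.
Y = 2425.21 is below potential 2536; expectations adjust and SRAS shifts right until Y = 2536.
Long run: on the new AD curve, 2536 = 2818 − 3P gives P = 94.00.

Short run: P = 130.93, Y = 2425.21. Long run: P = 94.00.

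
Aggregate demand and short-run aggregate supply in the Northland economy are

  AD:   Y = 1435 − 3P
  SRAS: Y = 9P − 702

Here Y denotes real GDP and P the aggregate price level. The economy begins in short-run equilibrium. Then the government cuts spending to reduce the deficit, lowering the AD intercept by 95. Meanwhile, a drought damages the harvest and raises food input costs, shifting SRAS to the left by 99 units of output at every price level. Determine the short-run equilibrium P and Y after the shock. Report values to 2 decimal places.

P = 178.42, Y = 804.75

After both shocks: AD is Y = 1340 − 3P and SRAS is Y = 9P − 801.
Setting them equal: 2141 = 12P, so P = 178.42.
Substituting into AD, Y = 804.75.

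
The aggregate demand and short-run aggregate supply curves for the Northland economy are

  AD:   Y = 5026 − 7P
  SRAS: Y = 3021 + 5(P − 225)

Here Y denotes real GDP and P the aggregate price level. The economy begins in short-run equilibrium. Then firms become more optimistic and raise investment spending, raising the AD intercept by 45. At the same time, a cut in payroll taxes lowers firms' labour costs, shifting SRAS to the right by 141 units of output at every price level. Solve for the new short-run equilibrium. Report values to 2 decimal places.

After both shocks: AD is Y = 5071 − 7P and SRAS is Y = 2037 + 5P.
Setting them equal: 3034 = 12P, so P = 252.83.
Substituting into AD, Y = 3301.17.

P = 252.83, Y = 3301.17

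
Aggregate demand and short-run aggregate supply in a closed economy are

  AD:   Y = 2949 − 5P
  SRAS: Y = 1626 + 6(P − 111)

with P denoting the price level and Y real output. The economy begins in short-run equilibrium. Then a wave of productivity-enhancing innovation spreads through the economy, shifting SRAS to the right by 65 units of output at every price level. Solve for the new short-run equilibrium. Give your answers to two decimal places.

P = 174.91, Y = 2074.45

This is a positive supply shock: SRAS shifts right.
New SRAS: Y = 1025 + 6P.
Set AD = SRAS: 2949 − 5P = 1025 + 6P, so 1924 = 11P and P = 174.91.
Substituting into AD, Y = 2074.45.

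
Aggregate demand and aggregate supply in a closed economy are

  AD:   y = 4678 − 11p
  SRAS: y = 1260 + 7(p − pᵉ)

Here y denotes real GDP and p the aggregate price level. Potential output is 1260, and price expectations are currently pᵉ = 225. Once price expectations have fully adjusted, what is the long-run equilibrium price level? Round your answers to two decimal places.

Short run: with pᵉ = 225, SRAS is y = 7p − 315. Setting AD = SRAS gives 4993 = 18p, so p = 277.39 and y = 4678 − 11p = 1626.72.
Output 1626.72 is above potential 1260, so over time expected prices rise and SRAS shifts left until y returns to 1260.
Long run: y = 1260 on the AD curve gives 1260 = 4678 − 11p, so p = 310.73.

Long-run p = 310.73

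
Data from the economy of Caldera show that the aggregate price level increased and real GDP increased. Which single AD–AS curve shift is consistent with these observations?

AD shifted right

P rose and Y rose. An AD shift moves P and Y in the same direction; an SRAS shift moves them in opposite directions.
Here P and Y moved in the same direction, so the AD curve shifted.
Since Y rose, AD shifted right.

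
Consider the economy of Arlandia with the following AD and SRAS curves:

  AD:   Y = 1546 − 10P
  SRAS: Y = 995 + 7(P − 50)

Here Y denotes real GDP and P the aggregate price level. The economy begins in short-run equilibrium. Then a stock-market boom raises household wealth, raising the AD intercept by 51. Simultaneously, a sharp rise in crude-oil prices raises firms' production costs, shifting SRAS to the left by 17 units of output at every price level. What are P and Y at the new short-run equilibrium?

P = 57, Y = 1027

After both shocks: AD is Y = 1597 − 10P and SRAS is Y = 628 + 7P.
Setting them equal: 969 = 17P, so P = 57.
Y = 1597 − 10·57 = 1027.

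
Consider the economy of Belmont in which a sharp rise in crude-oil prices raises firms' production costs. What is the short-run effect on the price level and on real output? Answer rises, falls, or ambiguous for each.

This is an adverse supply shock: SRAS shifts left.
Moving along the downward-sloping AD curve, P rises and Y falls.

Price level: rises; output: falls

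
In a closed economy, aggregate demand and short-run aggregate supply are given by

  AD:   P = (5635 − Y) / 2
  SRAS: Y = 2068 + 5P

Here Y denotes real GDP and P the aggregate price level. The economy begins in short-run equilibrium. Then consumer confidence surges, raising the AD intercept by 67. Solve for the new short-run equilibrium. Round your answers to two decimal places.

This is a positive demand shock: AD shifts right.
New AD: Y = 5702 − 2P.
Set AD = SRAS: 5702 − 2P = 2068 + 5P, so 3634 = 7P and P = 519.14.
Substituting into AD, Y = 4663.71.

P = 519.14, Y = 4663.71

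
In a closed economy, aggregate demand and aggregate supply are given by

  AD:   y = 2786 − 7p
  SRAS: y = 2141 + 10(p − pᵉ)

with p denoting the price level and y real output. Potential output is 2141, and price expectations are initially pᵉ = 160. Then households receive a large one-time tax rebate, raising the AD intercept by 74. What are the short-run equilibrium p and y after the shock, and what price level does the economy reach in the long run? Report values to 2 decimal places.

AD shifts right: new AD is y = 2860 − 7p. With pᵉ = 160, SRAS is y = 541 + 10p.
Short run: 2860 − 7p = 541 + 10p gives 2319 = 17p, so p = 136.41 and y = 2860 − 7p = 1905.12.
y = 1905.12 is below potential 2141; expectations adjust and SRAS shifts right until y = 2141.
Long run: on the new AD curve, 2141 = 2860 − 7p gives p = 102.71.

Short run: p = 136.41, y = 1905.12. Long run: p = 102.71.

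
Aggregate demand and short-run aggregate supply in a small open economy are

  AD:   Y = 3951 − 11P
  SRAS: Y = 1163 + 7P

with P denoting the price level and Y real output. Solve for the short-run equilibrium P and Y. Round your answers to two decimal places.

Set AD = SRAS: 3951 − 11P = 1163 + 7P, so 2788 = 18P and P = 154.89.
Substituting into AD, Y = 3951 − 11P = 2247.22.

P = 154.89, Y = 2247.22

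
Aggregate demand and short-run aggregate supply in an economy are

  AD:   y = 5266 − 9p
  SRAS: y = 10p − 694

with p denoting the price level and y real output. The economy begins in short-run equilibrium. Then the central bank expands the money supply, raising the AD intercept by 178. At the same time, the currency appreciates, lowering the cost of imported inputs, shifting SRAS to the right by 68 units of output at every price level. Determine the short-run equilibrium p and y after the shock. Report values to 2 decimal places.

p = 319.47, y = 2568.74

After both shocks: AD is y = 5444 − 9p and SRAS is y = 10p − 626.
Setting them equal: 6070 = 19p, so p = 319.47.
Substituting into AD, y = 2568.74.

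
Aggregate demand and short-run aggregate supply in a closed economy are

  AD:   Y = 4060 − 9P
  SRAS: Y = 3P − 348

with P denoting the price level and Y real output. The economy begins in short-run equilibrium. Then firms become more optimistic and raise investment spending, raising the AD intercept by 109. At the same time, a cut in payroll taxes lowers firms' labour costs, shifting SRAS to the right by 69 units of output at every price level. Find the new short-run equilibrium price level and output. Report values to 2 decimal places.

After both shocks: AD is Y = 4169 − 9P and SRAS is Y = 3P − 279.
Setting them equal: 4448 = 12P, so P = 370.67.
Substituting into AD, Y = 833.00.

P = 370.67, Y = 833.00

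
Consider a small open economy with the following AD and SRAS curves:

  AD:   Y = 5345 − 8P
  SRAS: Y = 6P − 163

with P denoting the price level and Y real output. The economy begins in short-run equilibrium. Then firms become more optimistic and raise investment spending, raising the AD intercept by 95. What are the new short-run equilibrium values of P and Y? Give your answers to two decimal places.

P = 400.21, Y = 2238.29

This is a positive demand shock: AD shifts right.
New AD: Y = 5440 − 8P.
Set AD = SRAS: 5440 − 8P = 6P − 163, so 5603 = 14P and P = 400.21.
Substituting into AD, Y = 2238.29.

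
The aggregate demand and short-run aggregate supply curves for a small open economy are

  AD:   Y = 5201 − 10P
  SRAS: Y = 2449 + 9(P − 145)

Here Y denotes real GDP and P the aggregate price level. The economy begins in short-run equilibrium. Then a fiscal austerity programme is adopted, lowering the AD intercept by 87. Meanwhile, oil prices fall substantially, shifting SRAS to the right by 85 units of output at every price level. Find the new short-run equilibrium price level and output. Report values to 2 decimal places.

P = 204.47, Y = 3069.26

After both shocks: AD is Y = 5114 − 10P and SRAS is Y = 1229 + 9P.
Setting them equal: 3885 = 19P, so P = 204.47.
Substituting into AD, Y = 3069.26.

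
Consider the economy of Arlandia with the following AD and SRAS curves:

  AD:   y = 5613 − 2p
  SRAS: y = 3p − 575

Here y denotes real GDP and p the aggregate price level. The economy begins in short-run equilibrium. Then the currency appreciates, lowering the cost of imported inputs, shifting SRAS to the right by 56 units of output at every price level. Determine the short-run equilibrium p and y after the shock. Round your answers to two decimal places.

This is a positive supply shock: SRAS shifts right.
New SRAS: y = 3p − 519.
Set AD = SRAS: 5613 − 2p = 3p − 519, so 6132 = 5p and p = 1226.40.
Substituting into AD, y = 3160.20.

p = 1226.40, y = 3160.20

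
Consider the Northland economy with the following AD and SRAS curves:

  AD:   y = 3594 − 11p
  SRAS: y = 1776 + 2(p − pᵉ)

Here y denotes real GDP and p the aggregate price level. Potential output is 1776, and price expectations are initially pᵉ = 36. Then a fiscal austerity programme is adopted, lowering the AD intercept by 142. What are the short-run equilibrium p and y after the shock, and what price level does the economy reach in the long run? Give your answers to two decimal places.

Short run: p = 134.46, y = 1972.92. Long run: p = 152.36.

AD shifts left: new AD is y = 3452 − 11p. With pᵉ = 36, SRAS is y = 1704 + 2p.
Short run: 3452 − 11p = 1704 + 2p gives 1748 = 13p, so p = 134.46 and y = 3452 − 11p = 1972.92.
y = 1972.92 is above potential 1776; expectations adjust and SRAS shifts left until y = 1776.
Long run: on the new AD curve, 1776 = 3452 − 11p gives p = 152.36.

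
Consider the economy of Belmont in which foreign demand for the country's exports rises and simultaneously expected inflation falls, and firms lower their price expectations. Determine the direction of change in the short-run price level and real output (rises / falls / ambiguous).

The first event is a positive demand shock: AD shifts right, which by itself pushes P up and Y up.
The second is a favourable supply shock: SRAS shifts right, which by itself pushes P down and Y up.
The two shocks push P in opposite directions, so the effect on P is ambiguous. Both shocks push Y up, so Y rises.

Price level: ambiguous; output: rises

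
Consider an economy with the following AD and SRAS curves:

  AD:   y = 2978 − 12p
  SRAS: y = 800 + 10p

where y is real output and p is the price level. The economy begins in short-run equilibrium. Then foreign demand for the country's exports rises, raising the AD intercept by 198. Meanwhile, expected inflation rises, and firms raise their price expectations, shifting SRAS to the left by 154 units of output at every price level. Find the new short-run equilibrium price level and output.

After both shocks: AD is y = 3176 − 12p and SRAS is y = 646 + 10p.
Setting them equal: 2530 = 22p, so p = 115.
y = 3176 − 12·115 = 1796.

p = 115, y = 1796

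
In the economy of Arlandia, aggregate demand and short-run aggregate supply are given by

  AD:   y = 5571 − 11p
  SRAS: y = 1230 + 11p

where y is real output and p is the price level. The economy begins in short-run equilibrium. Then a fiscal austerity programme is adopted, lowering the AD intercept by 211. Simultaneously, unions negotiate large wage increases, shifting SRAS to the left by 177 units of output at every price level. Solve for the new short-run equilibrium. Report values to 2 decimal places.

After both shocks: AD is y = 5360 − 11p and SRAS is y = 1053 + 11p.
Setting them equal: 4307 = 22p, so p = 195.77.
Substituting into AD, y = 3206.50.

p = 195.77, y = 3206.50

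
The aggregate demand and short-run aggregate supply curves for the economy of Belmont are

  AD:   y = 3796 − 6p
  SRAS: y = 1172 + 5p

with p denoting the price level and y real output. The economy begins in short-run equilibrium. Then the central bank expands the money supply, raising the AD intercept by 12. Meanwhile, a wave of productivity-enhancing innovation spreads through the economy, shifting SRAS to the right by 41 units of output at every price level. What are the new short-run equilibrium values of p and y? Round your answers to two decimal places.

After both shocks: AD is y = 3808 − 6p and SRAS is y = 1213 + 5p.
Setting them equal: 2595 = 11p, so p = 235.91.
Substituting into AD, y = 2392.55.

p = 235.91, y = 2392.55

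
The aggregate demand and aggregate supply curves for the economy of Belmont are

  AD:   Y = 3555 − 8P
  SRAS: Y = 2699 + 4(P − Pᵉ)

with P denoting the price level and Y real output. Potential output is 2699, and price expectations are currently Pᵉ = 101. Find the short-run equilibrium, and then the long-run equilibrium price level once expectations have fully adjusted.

Short run: with Pᵉ = 101, SRAS is Y = 2295 + 4P. Setting AD = SRAS gives 1260 = 12P, so P = 105 and Y = 3555 − 8·105 = 2715.
Output 2715 is above potential 2699, so over time expected prices rise and SRAS shifts left until Y returns to 2699.
Long run: Y = 2699 on the AD curve gives 2699 = 3555 − 8P, so P = 107.

Short run: P = 105, Y = 2715. Long run: P = 107.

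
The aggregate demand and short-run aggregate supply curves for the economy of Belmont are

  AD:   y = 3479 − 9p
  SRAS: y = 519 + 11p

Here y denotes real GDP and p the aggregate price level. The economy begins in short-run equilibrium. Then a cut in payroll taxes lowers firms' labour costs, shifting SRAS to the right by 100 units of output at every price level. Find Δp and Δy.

Δp = -5, Δy = +45

This is a positive supply shock: SRAS shifts right.
New SRAS: y = 619 + 11p.
Set AD = SRAS: 3479 − 9p = 619 + 11p, so 2860 = 20p and p = 143.
y = 3479 − 9·143 = 2192.
Initially p = 148, y = 2147, so Δp = -5 and Δy = +45.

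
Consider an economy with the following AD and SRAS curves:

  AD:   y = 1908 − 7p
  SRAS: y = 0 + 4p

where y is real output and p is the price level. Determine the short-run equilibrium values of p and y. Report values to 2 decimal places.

Set AD = SRAS: 1908 − 7p = 4p, so 1908 = 11p and p = 173.45.
Substituting into AD, y = 1908 − 7p = 693.82.

p = 173.45, y = 693.82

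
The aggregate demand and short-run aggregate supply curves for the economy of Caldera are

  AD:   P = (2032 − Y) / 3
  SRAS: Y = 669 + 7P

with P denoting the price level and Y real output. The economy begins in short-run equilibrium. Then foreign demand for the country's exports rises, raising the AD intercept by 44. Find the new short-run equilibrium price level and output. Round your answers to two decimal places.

P = 140.70, Y = 1653.90

This is a positive demand shock: AD shifts right.
New AD: Y = 2076 − 3P.
Set AD = SRAS: 2076 − 3P = 669 + 7P, so 1407 = 10P and P = 140.70.
Substituting into AD, Y = 1653.90.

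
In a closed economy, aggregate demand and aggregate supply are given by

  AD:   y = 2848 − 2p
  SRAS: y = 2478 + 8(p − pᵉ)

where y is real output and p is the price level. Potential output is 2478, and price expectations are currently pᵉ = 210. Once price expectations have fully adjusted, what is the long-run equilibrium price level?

Long-run p = 185

Short run: with pᵉ = 210, SRAS is y = 798 + 8p. Setting AD = SRAS gives 2050 = 10p, so p = 205 and y = 2848 − 2·205 = 2438.
Output 2438 is below potential 2478, so over time expected prices fall and SRAS shifts right until y returns to 2478.
Long run: y = 2478 on the AD curve gives 2478 = 2848 − 2p, so p = 185.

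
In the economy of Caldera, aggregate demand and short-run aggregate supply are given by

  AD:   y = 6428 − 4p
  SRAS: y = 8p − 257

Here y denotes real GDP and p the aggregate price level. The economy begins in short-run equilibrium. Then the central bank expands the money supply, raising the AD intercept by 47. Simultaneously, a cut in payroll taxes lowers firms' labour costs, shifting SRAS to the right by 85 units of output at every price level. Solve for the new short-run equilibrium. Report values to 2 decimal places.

After both shocks: AD is y = 6475 − 4p and SRAS is y = 8p − 172.
Setting them equal: 6647 = 12p, so p = 553.92.
Substituting into AD, y = 4259.33.

p = 553.92, y = 4259.33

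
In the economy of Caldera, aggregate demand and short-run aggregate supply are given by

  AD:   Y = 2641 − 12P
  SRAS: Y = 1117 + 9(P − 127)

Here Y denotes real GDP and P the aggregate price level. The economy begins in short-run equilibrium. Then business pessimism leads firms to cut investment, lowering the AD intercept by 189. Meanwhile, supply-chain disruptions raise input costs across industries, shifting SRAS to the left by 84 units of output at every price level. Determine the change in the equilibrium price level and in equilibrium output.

ΔP = -5, ΔY = -129

After both shocks: AD is Y = 2452 − 12P and SRAS is Y = 9P − 110.
Setting them equal: 2562 = 21P, so P = 122.
Y = 2452 − 12·122 = 988.
Initially P = 127, Y = 1117, so ΔP = -5 and ΔY = -129.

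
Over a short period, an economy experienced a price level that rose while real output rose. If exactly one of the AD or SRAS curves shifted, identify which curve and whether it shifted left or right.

P rose and Y rose. An AD shift moves P and Y in the same direction; an SRAS shift moves them in opposite directions.
Here P and Y moved in the same direction, so the AD curve shifted.
Since Y rose, AD shifted right.

AD shifted right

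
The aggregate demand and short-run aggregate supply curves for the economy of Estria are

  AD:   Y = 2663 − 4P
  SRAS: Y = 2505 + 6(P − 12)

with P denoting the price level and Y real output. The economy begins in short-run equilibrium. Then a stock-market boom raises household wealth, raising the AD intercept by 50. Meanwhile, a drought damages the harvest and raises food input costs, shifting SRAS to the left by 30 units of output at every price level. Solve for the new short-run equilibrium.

P = 31, Y = 2589

After both shocks: AD is Y = 2713 − 4P and SRAS is Y = 2403 + 6P.
Setting them equal: 310 = 10P, so P = 31.
Y = 2713 − 4·31 = 2589.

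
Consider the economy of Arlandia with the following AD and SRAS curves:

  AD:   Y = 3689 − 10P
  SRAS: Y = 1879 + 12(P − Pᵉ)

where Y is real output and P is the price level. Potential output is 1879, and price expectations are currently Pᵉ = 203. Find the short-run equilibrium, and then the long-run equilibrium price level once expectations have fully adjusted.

Short run: P = 193, Y = 1759. Long run: P = 181.

Short run: with Pᵉ = 203, SRAS is Y = 12P − 557. Setting AD = SRAS gives 4246 = 22P, so P = 193 and Y = 3689 − 10·193 = 1759.
Output 1759 is below potential 1879, so over time expected prices fall and SRAS shifts right until Y returns to 1879.
Long run: Y = 1879 on the AD curve gives 1879 = 3689 − 10P, so P = 181.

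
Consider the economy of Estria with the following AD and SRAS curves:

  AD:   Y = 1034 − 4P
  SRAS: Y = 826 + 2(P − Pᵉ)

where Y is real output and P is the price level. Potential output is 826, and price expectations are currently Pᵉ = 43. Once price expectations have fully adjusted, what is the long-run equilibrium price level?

Short run: with Pᵉ = 43, SRAS is Y = 740 + 2P. Setting AD = SRAS gives 294 = 6P, so P = 49 and Y = 1034 − 4·49 = 838.
Output 838 is above potential 826, so over time expected prices rise and SRAS shifts left until Y returns to 826.
Long run: Y = 826 on the AD curve gives 826 = 1034 − 4P, so P = 52.

Long-run P = 52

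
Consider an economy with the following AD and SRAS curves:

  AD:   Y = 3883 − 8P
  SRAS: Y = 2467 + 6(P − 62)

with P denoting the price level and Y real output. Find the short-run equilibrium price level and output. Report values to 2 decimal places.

P = 127.71, Y = 2861.29

Write SRAS as Y = 2467 + 6P − 372 = 2095 + 6P.
Set AD = SRAS: 3883 − 8P = 2095 + 6P, so 1788 = 14P and P = 127.71.
Substituting into AD, Y = 3883 − 8P = 2861.29.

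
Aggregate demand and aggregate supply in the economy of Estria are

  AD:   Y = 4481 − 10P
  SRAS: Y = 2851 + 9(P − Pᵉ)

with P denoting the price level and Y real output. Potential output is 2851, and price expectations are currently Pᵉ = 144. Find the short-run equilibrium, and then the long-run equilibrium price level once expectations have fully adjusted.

Short run: with Pᵉ = 144, SRAS is Y = 1555 + 9P. Setting AD = SRAS gives 2926 = 19P, so P = 154 and Y = 4481 − 10·154 = 2941.
Output 2941 is above potential 2851, so over time expected prices rise and SRAS shifts left until Y returns to 2851.
Long run: Y = 2851 on the AD curve gives 2851 = 4481 − 10P, so P = 163.

Short run: P = 154, Y = 2941. Long run: P = 163.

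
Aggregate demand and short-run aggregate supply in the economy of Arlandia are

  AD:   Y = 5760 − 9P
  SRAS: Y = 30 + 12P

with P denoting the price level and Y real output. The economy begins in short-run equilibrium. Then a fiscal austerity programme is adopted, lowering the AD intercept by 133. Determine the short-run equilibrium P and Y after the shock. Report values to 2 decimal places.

This is a negative demand shock: AD shifts left.
New AD: Y = 5627 − 9P.
Set AD = SRAS: 5627 − 9P = 30 + 12P, so 5597 = 21P and P = 266.52.
Substituting into AD, Y = 3228.29.

P = 266.52, Y = 3228.29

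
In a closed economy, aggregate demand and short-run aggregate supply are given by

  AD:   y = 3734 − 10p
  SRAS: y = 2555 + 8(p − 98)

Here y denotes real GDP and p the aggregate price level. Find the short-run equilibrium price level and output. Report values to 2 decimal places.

Write SRAS as y = 2555 + 8p − 784 = 1771 + 8p.
Set AD = SRAS: 3734 − 10p = 1771 + 8p, so 1963 = 18p and p = 109.06.
Substituting into AD, y = 3734 − 10p = 2643.44.

p = 109.06, y = 2643.44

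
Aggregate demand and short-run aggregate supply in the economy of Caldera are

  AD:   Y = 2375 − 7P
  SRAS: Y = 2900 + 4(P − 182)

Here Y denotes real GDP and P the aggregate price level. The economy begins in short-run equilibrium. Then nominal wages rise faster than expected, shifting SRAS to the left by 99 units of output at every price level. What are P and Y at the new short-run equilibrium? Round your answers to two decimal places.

This is a negative supply shock: SRAS shifts left.
New SRAS: Y = 2073 + 4P.
Set AD = SRAS: 2375 − 7P = 2073 + 4P, so 302 = 11P and P = 27.45.
Substituting into AD, Y = 2182.82.

P = 27.45, Y = 2182.82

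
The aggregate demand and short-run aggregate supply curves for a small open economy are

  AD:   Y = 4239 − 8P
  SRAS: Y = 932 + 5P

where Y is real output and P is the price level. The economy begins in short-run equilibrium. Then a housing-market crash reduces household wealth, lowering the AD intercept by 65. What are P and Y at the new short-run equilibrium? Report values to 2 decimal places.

P = 249.38, Y = 2178.92

This is a negative demand shock: AD shifts left.
New AD: Y = 4174 − 8P.
Set AD = SRAS: 4174 − 8P = 932 + 5P, so 3242 = 13P and P = 249.38.
Substituting into AD, Y = 2178.92.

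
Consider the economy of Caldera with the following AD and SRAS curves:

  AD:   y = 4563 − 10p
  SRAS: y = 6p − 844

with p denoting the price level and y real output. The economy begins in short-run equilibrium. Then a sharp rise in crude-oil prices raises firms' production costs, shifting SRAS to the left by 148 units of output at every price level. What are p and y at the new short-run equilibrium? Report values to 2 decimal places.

This is a negative supply shock: SRAS shifts left.
New SRAS: y = 6p − 992.
Set AD = SRAS: 4563 − 10p = 6p − 992, so 5555 = 16p and p = 347.19.
Substituting into AD, y = 1091.13.

p = 347.19, y = 1091.13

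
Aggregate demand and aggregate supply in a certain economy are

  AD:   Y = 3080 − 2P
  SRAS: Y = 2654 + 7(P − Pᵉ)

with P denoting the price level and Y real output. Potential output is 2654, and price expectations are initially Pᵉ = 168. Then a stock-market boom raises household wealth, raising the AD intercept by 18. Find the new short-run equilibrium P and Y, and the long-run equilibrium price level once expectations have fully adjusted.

Short run: P = 180, Y = 2738. Long run: P = 222.

AD shifts right: new AD is Y = 3098 − 2P. With Pᵉ = 168, SRAS is Y = 1478 + 7P.
Short run: 3098 − 2P = 1478 + 7P gives 1620 = 9P, so P = 180 and Y = 3098 − 2·180 = 2738.
Y = 2738 is above potential 2654; expectations adjust and SRAS shifts left until Y = 2654.
Long run: on the new AD curve, 2654 = 3098 − 2P gives P = 222.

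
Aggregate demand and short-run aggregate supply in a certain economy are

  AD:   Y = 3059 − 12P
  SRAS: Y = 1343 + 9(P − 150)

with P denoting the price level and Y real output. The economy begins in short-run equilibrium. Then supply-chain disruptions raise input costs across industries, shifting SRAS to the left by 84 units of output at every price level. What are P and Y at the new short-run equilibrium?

P = 150, Y = 1259

This is a negative supply shock: SRAS shifts left.
New SRAS: Y = 9P − 91.
Set AD = SRAS: 3059 − 12P = 9P − 91, so 3150 = 21P and P = 150.
Y = 3059 − 12·150 = 1259.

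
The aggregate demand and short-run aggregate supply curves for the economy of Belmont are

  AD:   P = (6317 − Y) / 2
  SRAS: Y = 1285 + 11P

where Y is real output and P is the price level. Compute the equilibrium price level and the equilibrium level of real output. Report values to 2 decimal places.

Rearrange AD to Y = 6317 − 2P.
Set AD = SRAS: 6317 − 2P = 1285 + 11P, so 5032 = 13P and P = 387.08.
Substituting into AD, Y = 6317 − 2P = 5542.85.

P = 387.08, Y = 5542.85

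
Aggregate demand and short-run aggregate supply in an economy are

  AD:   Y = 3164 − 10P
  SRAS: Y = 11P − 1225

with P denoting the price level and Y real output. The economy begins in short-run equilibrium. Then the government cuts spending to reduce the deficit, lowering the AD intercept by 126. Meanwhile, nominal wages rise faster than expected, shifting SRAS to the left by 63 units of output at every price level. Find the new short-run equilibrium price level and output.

After both shocks: AD is Y = 3038 − 10P and SRAS is Y = 11P − 1288.
Setting them equal: 4326 = 21P, so P = 206.
Y = 3038 − 10·206 = 978.

P = 206, Y = 978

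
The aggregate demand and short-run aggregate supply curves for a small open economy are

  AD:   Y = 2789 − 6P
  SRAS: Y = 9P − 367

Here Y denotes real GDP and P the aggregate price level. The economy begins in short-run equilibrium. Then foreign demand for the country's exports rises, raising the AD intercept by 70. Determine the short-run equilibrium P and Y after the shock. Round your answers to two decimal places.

P = 215.07, Y = 1568.60

This is a positive demand shock: AD shifts right.
New AD: Y = 2859 − 6P.
Set AD = SRAS: 2859 − 6P = 9P − 367, so 3226 = 15P and P = 215.07.
Substituting into AD, Y = 1568.60.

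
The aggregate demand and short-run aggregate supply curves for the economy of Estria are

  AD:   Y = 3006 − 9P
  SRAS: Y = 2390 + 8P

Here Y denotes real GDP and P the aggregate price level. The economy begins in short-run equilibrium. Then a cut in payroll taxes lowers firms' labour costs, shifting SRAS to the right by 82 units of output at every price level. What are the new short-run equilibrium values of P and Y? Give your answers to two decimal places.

P = 31.41, Y = 2723.29

This is a positive supply shock: SRAS shifts right.
New SRAS: Y = 2472 + 8P.
Set AD = SRAS: 3006 − 9P = 2472 + 8P, so 534 = 17P and P = 31.41.
Substituting into AD, Y = 2723.29.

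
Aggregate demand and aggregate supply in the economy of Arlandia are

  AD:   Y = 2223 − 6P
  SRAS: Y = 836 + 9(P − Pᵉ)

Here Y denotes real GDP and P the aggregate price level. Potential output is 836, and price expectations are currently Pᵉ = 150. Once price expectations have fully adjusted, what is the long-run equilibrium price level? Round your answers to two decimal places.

Long-run P = 231.17

Short run: with Pᵉ = 150, SRAS is Y = 9P − 514. Setting AD = SRAS gives 2737 = 15P, so P = 182.47 and Y = 2223 − 6P = 1128.20.
Output 1128.20 is above potential 836, so over time expected prices rise and SRAS shifts left until Y returns to 836.
Long run: Y = 836 on the AD curve gives 836 = 2223 − 6P, so P = 231.17.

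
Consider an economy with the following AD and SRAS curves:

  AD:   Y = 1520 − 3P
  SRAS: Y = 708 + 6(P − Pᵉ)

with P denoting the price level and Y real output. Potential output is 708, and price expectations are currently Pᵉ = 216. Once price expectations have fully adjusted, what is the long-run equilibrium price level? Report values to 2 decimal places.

Short run: with Pᵉ = 216, SRAS is Y = 6P − 588. Setting AD = SRAS gives 2108 = 9P, so P = 234.22 and Y = 1520 − 3P = 817.33.
Output 817.33 is above potential 708, so over time expected prices rise and SRAS shifts left until Y returns to 708.
Long run: Y = 708 on the AD curve gives 708 = 1520 − 3P, so P = 270.67.

Long-run P = 270.67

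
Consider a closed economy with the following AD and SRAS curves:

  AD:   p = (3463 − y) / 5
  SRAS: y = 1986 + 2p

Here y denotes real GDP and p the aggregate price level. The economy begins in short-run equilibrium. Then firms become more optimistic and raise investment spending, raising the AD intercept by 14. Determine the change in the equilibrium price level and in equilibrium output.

Δp = +2, Δy = +4

This is a positive demand shock: AD shifts right.
New AD: y = 3477 − 5p.
Set AD = SRAS: 3477 − 5p = 1986 + 2p, so 1491 = 7p and p = 213.
y = 3477 − 5·213 = 2412.
Initially p = 211, y = 2408, so Δp = +2 and Δy = +4.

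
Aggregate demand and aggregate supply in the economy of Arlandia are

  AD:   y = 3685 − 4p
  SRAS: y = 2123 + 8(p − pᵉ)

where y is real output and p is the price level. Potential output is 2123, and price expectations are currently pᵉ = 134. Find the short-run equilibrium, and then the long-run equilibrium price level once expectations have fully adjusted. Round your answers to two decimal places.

Short run: with pᵉ = 134, SRAS is y = 1051 + 8p. Setting AD = SRAS gives 2634 = 12p, so p = 219.50 and y = 3685 − 4p = 2807.00.
Output 2807.00 is above potential 2123, so over time expected prices rise and SRAS shifts left until y returns to 2123.
Long run: y = 2123 on the AD curve gives 2123 = 3685 − 4p, so p = 390.50.

Short run: p = 219.50, y = 2807.00. Long run: p = 390.50.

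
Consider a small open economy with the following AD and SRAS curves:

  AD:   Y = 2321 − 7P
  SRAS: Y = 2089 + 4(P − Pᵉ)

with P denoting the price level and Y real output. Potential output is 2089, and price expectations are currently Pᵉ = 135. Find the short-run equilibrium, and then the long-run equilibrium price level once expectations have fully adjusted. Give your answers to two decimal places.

Short run: with Pᵉ = 135, SRAS is Y = 1549 + 4P. Setting AD = SRAS gives 772 = 11P, so P = 70.18 and Y = 2321 − 7P = 1829.73.
Output 1829.73 is below potential 2089, so over time expected prices fall and SRAS shifts right until Y returns to 2089.
Long run: Y = 2089 on the AD curve gives 2089 = 2321 − 7P, so P = 33.14.

Short run: P = 70.18, Y = 1829.73. Long run: P = 33.14.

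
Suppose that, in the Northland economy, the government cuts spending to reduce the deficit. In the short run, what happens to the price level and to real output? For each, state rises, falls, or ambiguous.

Price level: falls; output: falls

This is a negative demand shock: AD shifts left.
Moving along the upward-sloping SRAS curve, P falls and Y falls.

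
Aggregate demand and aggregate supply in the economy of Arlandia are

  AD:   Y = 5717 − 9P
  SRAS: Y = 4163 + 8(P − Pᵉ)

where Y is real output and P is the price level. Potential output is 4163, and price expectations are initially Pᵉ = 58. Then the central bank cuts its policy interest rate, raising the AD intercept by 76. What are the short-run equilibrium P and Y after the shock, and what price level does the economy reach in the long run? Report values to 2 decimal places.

Short run: P = 123.18, Y = 4684.41. Long run: P = 181.11.

AD shifts right: new AD is Y = 5793 − 9P. With Pᵉ = 58, SRAS is Y = 3699 + 8P.
Short run: 5793 − 9P = 3699 + 8P gives 2094 = 17P, so P = 123.18 and Y = 5793 − 9P = 4684.41.
Y = 4684.41 is above potential 4163; expectations adjust and SRAS shifts left until Y = 4163.
Long run: on the new AD curve, 4163 = 5793 − 9P gives P = 181.11.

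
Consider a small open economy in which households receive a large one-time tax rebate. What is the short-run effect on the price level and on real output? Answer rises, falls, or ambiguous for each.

Price level: rises; output: rises

This is a positive demand shock: AD shifts right.
Moving along the upward-sloping SRAS curve, P rises and Y rises.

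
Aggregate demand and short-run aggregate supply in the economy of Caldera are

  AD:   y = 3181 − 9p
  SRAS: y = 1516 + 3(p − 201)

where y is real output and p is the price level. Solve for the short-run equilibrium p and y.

p = 189, y = 1480

Write SRAS as y = 1516 + 3p − 603 = 913 + 3p.
Set AD = SRAS: 3181 − 9p = 913 + 3p, so 2268 = 12p and p = 189.
Then y = 3181 − 9·189 = 1480.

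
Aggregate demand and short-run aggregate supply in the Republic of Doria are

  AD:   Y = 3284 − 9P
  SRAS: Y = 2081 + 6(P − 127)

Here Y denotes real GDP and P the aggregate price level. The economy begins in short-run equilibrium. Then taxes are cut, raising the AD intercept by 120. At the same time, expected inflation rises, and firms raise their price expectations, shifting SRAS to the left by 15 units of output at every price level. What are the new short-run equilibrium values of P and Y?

P = 140, Y = 2144

After both shocks: AD is Y = 3404 − 9P and SRAS is Y = 1304 + 6P.
Setting them equal: 2100 = 15P, so P = 140.
Y = 3404 − 9·140 = 2144.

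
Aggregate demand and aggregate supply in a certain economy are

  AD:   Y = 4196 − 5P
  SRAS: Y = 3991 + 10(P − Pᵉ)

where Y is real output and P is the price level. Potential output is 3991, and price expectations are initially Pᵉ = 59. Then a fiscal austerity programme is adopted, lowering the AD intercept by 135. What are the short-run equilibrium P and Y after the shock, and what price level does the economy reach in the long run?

Short run: P = 44, Y = 3841. Long run: P = 14.

AD shifts left: new AD is Y = 4061 − 5P. With Pᵉ = 59, SRAS is Y = 3401 + 10P.
Short run: 4061 − 5P = 3401 + 10P gives 660 = 15P, so P = 44 and Y = 4061 − 5·44 = 3841.
Y = 3841 is below potential 3991; expectations adjust and SRAS shifts right until Y = 3991.
Long run: on the new AD curve, 3991 = 4061 − 5P gives P = 14.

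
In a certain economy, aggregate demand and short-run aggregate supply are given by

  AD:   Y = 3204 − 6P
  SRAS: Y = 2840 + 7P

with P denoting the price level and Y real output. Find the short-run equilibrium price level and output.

Set AD = SRAS: 3204 − 6P = 2840 + 7P, so 364 = 13P and P = 28.
Then Y = 3204 − 6·28 = 3036.

P = 28, Y = 3036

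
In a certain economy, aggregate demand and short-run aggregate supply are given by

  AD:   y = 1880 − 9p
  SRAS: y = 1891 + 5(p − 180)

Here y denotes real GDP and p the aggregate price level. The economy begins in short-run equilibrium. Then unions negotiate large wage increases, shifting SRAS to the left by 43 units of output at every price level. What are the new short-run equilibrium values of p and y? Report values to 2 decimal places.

This is a negative supply shock: SRAS shifts left.
New SRAS: y = 948 + 5p.
Set AD = SRAS: 1880 − 9p = 948 + 5p, so 932 = 14p and p = 66.57.
Substituting into AD, y = 1280.86.

p = 66.57, y = 1280.86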